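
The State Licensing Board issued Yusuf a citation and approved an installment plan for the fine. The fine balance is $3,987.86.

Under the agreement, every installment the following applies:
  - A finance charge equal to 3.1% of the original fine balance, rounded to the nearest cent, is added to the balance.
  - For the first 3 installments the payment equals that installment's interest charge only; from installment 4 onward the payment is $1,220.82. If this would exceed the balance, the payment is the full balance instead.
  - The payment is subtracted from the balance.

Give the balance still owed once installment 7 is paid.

$0.00

Installment 1: opening $3,987.86; interest $123.62 → $4,111.48; payment $123.62; balance $3,987.86
Installment 2: opening $3,987.86; interest $123.62 → $4,111.48; payment $123.62; balance $3,987.86
Installment 3: opening $3,987.86; interest $123.62 → $4,111.48; payment $123.62; balance $3,987.86
Installment 4: opening $3,987.86; interest $123.62 → $4,111.48; payment $1,220.82; balance $2,890.66
Installment 5: opening $2,890.66; interest $123.62 → $3,014.28; payment $1,220.82; balance $1,793.46
Installment 6: opening $1,793.46; interest $123.62 → $1,917.08; payment $1,220.82; balance $696.26
Installment 7: opening $696.26; interest $123.62 → $819.88; payment $819.88; balance $0.00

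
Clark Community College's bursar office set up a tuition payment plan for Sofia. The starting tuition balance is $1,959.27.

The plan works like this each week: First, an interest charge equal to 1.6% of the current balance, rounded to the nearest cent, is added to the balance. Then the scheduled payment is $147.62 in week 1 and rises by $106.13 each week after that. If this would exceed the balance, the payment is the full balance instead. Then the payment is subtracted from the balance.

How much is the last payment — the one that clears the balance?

Week 1: opening $1,959.27; interest $31.35 → $1,990.62; payment $147.62; balance $1,843.00
Week 2: opening $1,843.00; interest $29.49 → $1,872.49; payment $253.75; balance $1,618.74
Week 3: opening $1,618.74; interest $25.90 → $1,644.64; payment $359.88; balance $1,284.76
Week 4: opening $1,284.76; interest $20.56 → $1,305.32; payment $466.01; balance $839.31
Week 5: opening $839.31; interest $13.43 → $852.74; payment $572.14; balance $280.60
Week 6: opening $280.60; interest $4.49 → $285.09; payment $285.09; balance $0.00

$285.09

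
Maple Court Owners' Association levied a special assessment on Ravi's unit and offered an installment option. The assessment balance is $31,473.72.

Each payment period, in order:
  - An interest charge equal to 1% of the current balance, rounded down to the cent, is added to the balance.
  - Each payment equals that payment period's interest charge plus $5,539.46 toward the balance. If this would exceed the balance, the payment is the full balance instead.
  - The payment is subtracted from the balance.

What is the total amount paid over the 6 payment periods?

Payment period 1: opening $31,473.72; interest $314.73 → $31,788.45; payment $5,854.19; balance $25,934.26
Payment period 2: opening $25,934.26; interest $259.34 → $26,193.60; payment $5,798.80; balance $20,394.80
Payment period 3: opening $20,394.80; interest $203.94 → $20,598.74; payment $5,743.40; balance $14,855.34
Payment period 4: opening $14,855.34; interest $148.55 → $15,003.89; payment $5,688.01; balance $9,315.88
Payment period 5: opening $9,315.88; interest $93.15 → $9,409.03; payment $5,632.61; balance $3,776.42
Payment period 6: opening $3,776.42; interest $37.76 → $3,814.18; payment $3,814.18; balance $0.00
Total paid: $32,531.19

$32,531.19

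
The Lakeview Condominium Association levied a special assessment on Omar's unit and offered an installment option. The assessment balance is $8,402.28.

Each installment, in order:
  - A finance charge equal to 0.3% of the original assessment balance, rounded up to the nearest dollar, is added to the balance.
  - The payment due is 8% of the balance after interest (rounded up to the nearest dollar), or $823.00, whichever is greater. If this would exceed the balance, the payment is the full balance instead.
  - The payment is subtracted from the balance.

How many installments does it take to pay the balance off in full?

Installment 1: $8,402.28 +$26.00 interest = $8,428.28; pay $823.00 → $7,605.28
Installment 2: $7,605.28 +$26.00 interest = $7,631.28; pay $823.00 → $6,808.28
Installment 3: $6,808.28 +$26.00 interest = $6,834.28; pay $823.00 → $6,011.28
Installment 4: $6,011.28 +$26.00 interest = $6,037.28; pay $823.00 → $5,214.28
Installment 5: $5,214.28 +$26.00 interest = $5,240.28; pay $823.00 → $4,417.28
Installment 6: $4,417.28 +$26.00 interest = $4,443.28; pay $823.00 → $3,620.28
Installment 7: $3,620.28 +$26.00 interest = $3,646.28; pay $823.00 → $2,823.28
Installment 8: $2,823.28 +$26.00 interest = $2,849.28; pay $823.00 → $2,026.28
Installment 9: $2,026.28 +$26.00 interest = $2,052.28; pay $823.00 → $1,229.28
Installment 10: $1,229.28 +$26.00 interest = $1,255.28; pay $823.00 → $432.28
Installment 11: $432.28 +$26.00 interest = $458.28; pay $458.28 → $0.00
Balance reaches $0.00 in installment 11.

11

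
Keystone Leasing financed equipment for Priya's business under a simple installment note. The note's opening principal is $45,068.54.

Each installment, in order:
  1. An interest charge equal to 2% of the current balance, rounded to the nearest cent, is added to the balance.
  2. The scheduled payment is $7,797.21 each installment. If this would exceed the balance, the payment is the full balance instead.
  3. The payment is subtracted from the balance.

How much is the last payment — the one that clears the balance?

Installment 1: opening $45,068.54; interest $901.37 → $45,969.91; payment $7,797.21; balance $38,172.70
Installment 2: opening $38,172.70; interest $763.45 → $38,936.15; payment $7,797.21; balance $31,138.94
Installment 3: opening $31,138.94; interest $622.78 → $31,761.72; payment $7,797.21; balance $23,964.51
Installment 4: opening $23,964.51; interest $479.29 → $24,443.80; payment $7,797.21; balance $16,646.59
Installment 5: opening $16,646.59; interest $332.93 → $16,979.52; payment $7,797.21; balance $9,182.31
Installment 6: opening $9,182.31; interest $183.65 → $9,365.96; payment $7,797.21; balance $1,568.75
Installment 7: opening $1,568.75; interest $31.38 → $1,600.13; payment $1,600.13; balance $0.00

$1,600.13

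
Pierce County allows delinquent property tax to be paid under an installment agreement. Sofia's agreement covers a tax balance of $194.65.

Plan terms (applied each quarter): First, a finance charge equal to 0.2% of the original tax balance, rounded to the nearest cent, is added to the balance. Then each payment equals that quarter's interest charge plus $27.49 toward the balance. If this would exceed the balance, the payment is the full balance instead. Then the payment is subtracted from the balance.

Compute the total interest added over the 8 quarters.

$3.12

# | Opening | Interest | Payment | End bal
1 | $194.65 | $0.39 | $27.88 | $167.16
2 | $167.16 | $0.39 | $27.88 | $139.67
3 | $139.67 | $0.39 | $27.88 | $112.18
4 | $112.18 | $0.39 | $27.88 | $84.69
5 | $84.69 | $0.39 | $27.88 | $57.20
6 | $57.20 | $0.39 | $27.88 | $29.71
7 | $29.71 | $0.39 | $27.88 | $2.22
8 | $2.22 | $0.39 | $2.61 | $0.00
Total interest: $0.39 + $0.39 + $0.39 + $0.39 + $0.39 + $0.39 + $0.39 + $0.39 = $3.12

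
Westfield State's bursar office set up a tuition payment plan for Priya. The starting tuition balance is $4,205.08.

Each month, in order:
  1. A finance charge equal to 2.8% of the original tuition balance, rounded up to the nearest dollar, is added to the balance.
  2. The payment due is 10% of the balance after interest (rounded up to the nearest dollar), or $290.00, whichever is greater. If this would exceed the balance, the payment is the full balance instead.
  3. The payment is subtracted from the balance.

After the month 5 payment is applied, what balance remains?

Month 1: opening $4,205.08; interest $118.00 → $4,323.08; payment $433.00; balance $3,890.08
Month 2: opening $3,890.08; interest $118.00 → $4,008.08; payment $401.00; balance $3,607.08
Month 3: opening $3,607.08; interest $118.00 → $3,725.08; payment $373.00; balance $3,352.08
Month 4: opening $3,352.08; interest $118.00 → $3,470.08; payment $348.00; balance $3,122.08
Month 5: opening $3,122.08; interest $118.00 → $3,240.08; payment $325.00; balance $2,915.08

$2,915.08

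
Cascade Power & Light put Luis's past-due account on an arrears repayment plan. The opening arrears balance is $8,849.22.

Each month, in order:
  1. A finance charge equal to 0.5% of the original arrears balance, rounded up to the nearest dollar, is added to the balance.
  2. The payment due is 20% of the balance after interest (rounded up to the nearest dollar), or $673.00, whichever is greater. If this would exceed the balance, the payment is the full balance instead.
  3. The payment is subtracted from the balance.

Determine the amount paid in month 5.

Month 1: opening $8,849.22; interest $45.00 → $8,894.22; payment $1,779.00; balance $7,115.22
Month 2: opening $7,115.22; interest $45.00 → $7,160.22; payment $1,433.00; balance $5,727.22
Month 3: opening $5,727.22; interest $45.00 → $5,772.22; payment $1,155.00; balance $4,617.22
Month 4: opening $4,617.22; interest $45.00 → $4,662.22; payment $933.00; balance $3,729.22
Month 5: opening $3,729.22; interest $45.00 → $3,774.22; payment $755.00; balance $3,019.22

$755.00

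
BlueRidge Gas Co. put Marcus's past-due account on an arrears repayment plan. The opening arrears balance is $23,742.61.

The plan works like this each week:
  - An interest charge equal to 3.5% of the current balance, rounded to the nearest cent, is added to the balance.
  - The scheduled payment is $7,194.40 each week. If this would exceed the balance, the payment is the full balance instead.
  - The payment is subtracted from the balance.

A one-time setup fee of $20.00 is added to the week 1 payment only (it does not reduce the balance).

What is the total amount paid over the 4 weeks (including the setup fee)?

# | Opening | Interest | Payment | Fee | End bal
1 | $23,742.61 | $830.99 | $7,194.40 | $20.00 | $17,379.20
2 | $17,379.20 | $608.27 | $7,194.40 | — | $10,793.07
3 | $10,793.07 | $377.76 | $7,194.40 | — | $3,976.43
4 | $3,976.43 | $139.18 | $4,115.61 | — | $0.00
Total paid: $25,718.81

$25,718.81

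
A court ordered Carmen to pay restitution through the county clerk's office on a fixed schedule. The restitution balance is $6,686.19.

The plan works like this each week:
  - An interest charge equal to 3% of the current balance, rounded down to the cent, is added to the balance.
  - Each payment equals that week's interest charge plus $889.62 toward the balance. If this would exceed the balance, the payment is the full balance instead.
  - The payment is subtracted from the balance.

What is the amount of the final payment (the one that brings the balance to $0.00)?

$472.61

Week 1: opening $6,686.19; interest $200.58 → $6,886.77; payment $1,090.20; balance $5,796.57
Week 2: opening $5,796.57; interest $173.89 → $5,970.46; payment $1,063.51; balance $4,906.95
Week 3: opening $4,906.95; interest $147.20 → $5,054.15; payment $1,036.82; balance $4,017.33
Week 4: opening $4,017.33; interest $120.51 → $4,137.84; payment $1,010.13; balance $3,127.71
Week 5: opening $3,127.71; interest $93.83 → $3,221.54; payment $983.45; balance $2,238.09
Week 6: opening $2,238.09; interest $67.14 → $2,305.23; payment $956.76; balance $1,348.47
Week 7: opening $1,348.47; interest $40.45 → $1,388.92; payment $930.07; balance $458.85
Week 8: opening $458.85; interest $13.76 → $472.61; payment $472.61; balance $0.00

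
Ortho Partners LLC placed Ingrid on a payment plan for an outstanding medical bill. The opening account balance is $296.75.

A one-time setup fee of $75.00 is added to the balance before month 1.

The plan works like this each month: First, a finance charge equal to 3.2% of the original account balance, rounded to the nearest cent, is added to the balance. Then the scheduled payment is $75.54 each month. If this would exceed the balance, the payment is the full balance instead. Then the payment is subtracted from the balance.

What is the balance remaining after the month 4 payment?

Month 1: opening $371.75; interest $9.50 → $381.25; payment $75.54; balance $305.71
Month 2: opening $305.71; interest $9.50 → $315.21; payment $75.54; balance $239.67
Month 3: opening $239.67; interest $9.50 → $249.17; payment $75.54; balance $173.63
Month 4: opening $173.63; interest $9.50 → $183.13; payment $75.54; balance $107.59

$107.59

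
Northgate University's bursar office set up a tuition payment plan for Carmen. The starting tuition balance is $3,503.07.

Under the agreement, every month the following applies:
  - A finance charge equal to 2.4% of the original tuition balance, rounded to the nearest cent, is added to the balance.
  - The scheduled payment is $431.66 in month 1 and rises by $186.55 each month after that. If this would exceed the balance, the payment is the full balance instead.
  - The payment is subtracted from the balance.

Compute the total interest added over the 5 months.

Month 1: $3,503.07 +$84.07 interest = $3,587.14; pay $431.66 → $3,155.48
Month 2: $3,155.48 +$84.07 interest = $3,239.55; pay $618.21 → $2,621.34
Month 3: $2,621.34 +$84.07 interest = $2,705.41; pay $804.76 → $1,900.65
Month 4: $1,900.65 +$84.07 interest = $1,984.72; pay $991.31 → $993.41
Month 5: $993.41 +$84.07 interest = $1,077.48; pay $1,077.48 → $0.00
Total interest: $84.07 + $84.07 + $84.07 + $84.07 + $84.07 = $420.35

$420.35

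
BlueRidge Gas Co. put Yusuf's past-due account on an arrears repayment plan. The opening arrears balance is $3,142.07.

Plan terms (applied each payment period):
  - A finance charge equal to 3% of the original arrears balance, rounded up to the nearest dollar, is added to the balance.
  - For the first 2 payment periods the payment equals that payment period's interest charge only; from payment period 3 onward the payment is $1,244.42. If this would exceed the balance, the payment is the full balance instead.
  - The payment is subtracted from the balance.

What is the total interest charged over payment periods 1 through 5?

$475.00

Payment period 1: opening $3,142.07; interest $95.00 → $3,237.07; payment $95.00; balance $3,142.07
Payment period 2: opening $3,142.07; interest $95.00 → $3,237.07; payment $95.00; balance $3,142.07
Payment period 3: opening $3,142.07; interest $95.00 → $3,237.07; payment $1,244.42; balance $1,992.65
Payment period 4: opening $1,992.65; interest $95.00 → $2,087.65; payment $1,244.42; balance $843.23
Payment period 5: opening $843.23; interest $95.00 → $938.23; payment $938.23; balance $0.00
Total interest: $95.00 + $95.00 + $95.00 + $95.00 + $95.00 = $475.00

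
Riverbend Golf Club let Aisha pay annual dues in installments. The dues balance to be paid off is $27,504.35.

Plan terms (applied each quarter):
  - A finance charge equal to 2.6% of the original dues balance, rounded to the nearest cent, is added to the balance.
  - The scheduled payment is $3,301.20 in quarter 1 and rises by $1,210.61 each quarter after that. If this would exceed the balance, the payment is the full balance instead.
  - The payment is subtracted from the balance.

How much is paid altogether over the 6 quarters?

$31,795.01

Quarter 1: $27,504.35 +$715.11 interest = $28,219.46; pay $3,301.20 → $24,918.26
Quarter 2: $24,918.26 +$715.11 interest = $25,633.37; pay $4,511.81 → $21,121.56
Quarter 3: $21,121.56 +$715.11 interest = $21,836.67; pay $5,722.42 → $16,114.25
Quarter 4: $16,114.25 +$715.11 interest = $16,829.36; pay $6,933.03 → $9,896.33
Quarter 5: $9,896.33 +$715.11 interest = $10,611.44; pay $8,143.64 → $2,467.80
Quarter 6: $2,467.80 +$715.11 interest = $3,182.91; pay $3,182.91 → $0.00
Total paid: $31,795.01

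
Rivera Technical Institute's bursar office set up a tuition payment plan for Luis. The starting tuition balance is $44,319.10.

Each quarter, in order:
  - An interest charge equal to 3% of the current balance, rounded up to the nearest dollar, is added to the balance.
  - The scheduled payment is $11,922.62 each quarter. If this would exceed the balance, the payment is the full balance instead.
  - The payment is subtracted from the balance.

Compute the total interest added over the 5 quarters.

$3,376.00

Quarter 1: opening $44,319.10; interest $1,330.00 → $45,649.10; payment $11,922.62; balance $33,726.48
Quarter 2: opening $33,726.48; interest $1,012.00 → $34,738.48; payment $11,922.62; balance $22,815.86
Quarter 3: opening $22,815.86; interest $685.00 → $23,500.86; payment $11,922.62; balance $11,578.24
Quarter 4: opening $11,578.24; interest $348.00 → $11,926.24; payment $11,922.62; balance $3.62
Quarter 5: opening $3.62; interest $1.00 → $4.62; payment $4.62; balance $0.00
Total interest: $1,330.00 + $1,012.00 + $685.00 + $348.00 + $1.00 = $3,376.00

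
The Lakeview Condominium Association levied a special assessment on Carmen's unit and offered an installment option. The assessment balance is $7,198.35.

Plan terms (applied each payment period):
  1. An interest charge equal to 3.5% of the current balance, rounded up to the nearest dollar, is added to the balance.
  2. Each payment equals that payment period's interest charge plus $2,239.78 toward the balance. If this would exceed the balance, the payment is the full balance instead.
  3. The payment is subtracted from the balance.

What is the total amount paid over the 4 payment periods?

$7,737.35

Payment period 1: opening $7,198.35; interest $252.00 → $7,450.35; payment $2,491.78; balance $4,958.57
Payment period 2: opening $4,958.57; interest $174.00 → $5,132.57; payment $2,413.78; balance $2,718.79
Payment period 3: opening $2,718.79; interest $96.00 → $2,814.79; payment $2,335.78; balance $479.01
Payment period 4: opening $479.01; interest $17.00 → $496.01; payment $496.01; balance $0.00
Total paid: $7,737.35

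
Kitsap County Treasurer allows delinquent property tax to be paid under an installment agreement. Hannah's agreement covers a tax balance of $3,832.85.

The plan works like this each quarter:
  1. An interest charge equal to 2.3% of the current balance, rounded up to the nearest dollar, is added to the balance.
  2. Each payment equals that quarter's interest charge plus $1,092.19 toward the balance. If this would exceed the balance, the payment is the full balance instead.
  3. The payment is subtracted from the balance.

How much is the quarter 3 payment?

Quarter 1: $3,832.85 +$89.00 interest = $3,921.85; pay $1,181.19 → $2,740.66
Quarter 2: $2,740.66 +$64.00 interest = $2,804.66; pay $1,156.19 → $1,648.47
Quarter 3: $1,648.47 +$38.00 interest = $1,686.47; pay $1,130.19 → $556.28

$1,130.19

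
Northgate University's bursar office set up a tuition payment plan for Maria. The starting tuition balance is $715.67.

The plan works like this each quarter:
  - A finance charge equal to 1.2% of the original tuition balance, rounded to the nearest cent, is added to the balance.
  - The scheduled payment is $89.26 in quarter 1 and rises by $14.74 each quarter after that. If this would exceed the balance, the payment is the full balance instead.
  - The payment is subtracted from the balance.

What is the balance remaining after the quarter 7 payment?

$0.00

Quarter 1: $715.67 +$8.59 interest = $724.26; pay $89.26 → $635.00
Quarter 2: $635.00 +$8.59 interest = $643.59; pay $104.00 → $539.59
Quarter 3: $539.59 +$8.59 interest = $548.18; pay $118.74 → $429.44
Quarter 4: $429.44 +$8.59 interest = $438.03; pay $133.48 → $304.55
Quarter 5: $304.55 +$8.59 interest = $313.14; pay $148.22 → $164.92
Quarter 6: $164.92 +$8.59 interest = $173.51; pay $162.96 → $10.55
Quarter 7: $10.55 +$8.59 interest = $19.14; pay $19.14 → $0.00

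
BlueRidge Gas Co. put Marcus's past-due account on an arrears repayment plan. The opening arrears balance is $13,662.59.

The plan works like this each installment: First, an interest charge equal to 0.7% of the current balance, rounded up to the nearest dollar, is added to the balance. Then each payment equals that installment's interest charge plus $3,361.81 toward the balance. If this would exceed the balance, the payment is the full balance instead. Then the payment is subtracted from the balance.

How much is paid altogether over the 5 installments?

$13,908.59

Installment 1: opening $13,662.59; interest $96.00 → $13,758.59; payment $3,457.81; balance $10,300.78
Installment 2: opening $10,300.78; interest $73.00 → $10,373.78; payment $3,434.81; balance $6,938.97
Installment 3: opening $6,938.97; interest $49.00 → $6,987.97; payment $3,410.81; balance $3,577.16
Installment 4: opening $3,577.16; interest $26.00 → $3,603.16; payment $3,387.81; balance $215.35
Installment 5: opening $215.35; interest $2.00 → $217.35; payment $217.35; balance $0.00
Total paid: $13,908.59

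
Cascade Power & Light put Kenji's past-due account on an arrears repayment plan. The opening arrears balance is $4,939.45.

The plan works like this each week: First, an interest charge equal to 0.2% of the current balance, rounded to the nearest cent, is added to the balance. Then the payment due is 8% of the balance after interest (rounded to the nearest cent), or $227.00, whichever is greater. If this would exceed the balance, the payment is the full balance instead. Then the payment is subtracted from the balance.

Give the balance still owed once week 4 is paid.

$3,566.98

Week 1: opening $4,939.45; interest $9.88 → $4,949.33; payment $395.95; balance $4,553.38
Week 2: opening $4,553.38; interest $9.11 → $4,562.49; payment $365.00; balance $4,197.49
Week 3: opening $4,197.49; interest $8.39 → $4,205.88; payment $336.47; balance $3,869.41
Week 4: opening $3,869.41; interest $7.74 → $3,877.15; payment $310.17; balance $3,566.98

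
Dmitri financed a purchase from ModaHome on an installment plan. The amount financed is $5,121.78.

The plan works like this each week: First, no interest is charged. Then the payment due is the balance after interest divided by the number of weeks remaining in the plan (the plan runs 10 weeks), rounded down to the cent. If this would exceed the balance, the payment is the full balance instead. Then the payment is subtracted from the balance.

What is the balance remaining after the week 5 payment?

$2,560.90

Week 1: opening $5,121.78; payment $512.17; balance $4,609.61
Week 2: opening $4,609.61; payment $512.17; balance $4,097.44
Week 3: opening $4,097.44; payment $512.18; balance $3,585.26
Week 4: opening $3,585.26; payment $512.18; balance $3,073.08
Week 5: opening $3,073.08; payment $512.18; balance $2,560.90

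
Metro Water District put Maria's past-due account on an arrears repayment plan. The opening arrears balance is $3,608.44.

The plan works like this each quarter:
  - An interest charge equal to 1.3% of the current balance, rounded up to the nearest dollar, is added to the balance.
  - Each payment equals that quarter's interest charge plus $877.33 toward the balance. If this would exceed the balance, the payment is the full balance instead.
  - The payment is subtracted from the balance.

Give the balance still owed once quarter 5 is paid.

# | Opening | Interest | Payment | End bal
1 | $3,608.44 | $47.00 | $924.33 | $2,731.11
2 | $2,731.11 | $36.00 | $913.33 | $1,853.78
3 | $1,853.78 | $25.00 | $902.33 | $976.45
4 | $976.45 | $13.00 | $890.33 | $99.12
5 | $99.12 | $2.00 | $101.12 | $0.00

$0.00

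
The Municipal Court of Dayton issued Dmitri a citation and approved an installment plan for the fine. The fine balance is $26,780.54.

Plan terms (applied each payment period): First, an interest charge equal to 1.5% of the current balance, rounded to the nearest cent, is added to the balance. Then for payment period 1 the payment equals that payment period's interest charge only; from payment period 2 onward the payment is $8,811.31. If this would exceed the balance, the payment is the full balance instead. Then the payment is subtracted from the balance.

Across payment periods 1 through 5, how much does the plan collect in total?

$28,024.62

Payment period 1: opening $26,780.54; interest $401.71 → $27,182.25; payment $401.71; balance $26,780.54
Payment period 2: opening $26,780.54; interest $401.71 → $27,182.25; payment $8,811.31; balance $18,370.94
Payment period 3: opening $18,370.94; interest $275.56 → $18,646.50; payment $8,811.31; balance $9,835.19
Payment period 4: opening $9,835.19; interest $147.53 → $9,982.72; payment $8,811.31; balance $1,171.41
Payment period 5: opening $1,171.41; interest $17.57 → $1,188.98; payment $1,188.98; balance $0.00
Total paid: $28,024.62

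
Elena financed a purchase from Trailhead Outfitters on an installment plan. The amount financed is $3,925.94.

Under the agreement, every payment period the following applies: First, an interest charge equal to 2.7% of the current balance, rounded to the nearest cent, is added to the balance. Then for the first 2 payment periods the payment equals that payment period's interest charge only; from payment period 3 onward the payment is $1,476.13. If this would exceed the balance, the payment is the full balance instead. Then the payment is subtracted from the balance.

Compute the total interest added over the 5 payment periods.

Payment period 1: $3,925.94 +$106.00 interest = $4,031.94; pay $106.00 → $3,925.94
Payment period 2: $3,925.94 +$106.00 interest = $4,031.94; pay $106.00 → $3,925.94
Payment period 3: $3,925.94 +$106.00 interest = $4,031.94; pay $1,476.13 → $2,555.81
Payment period 4: $2,555.81 +$69.01 interest = $2,624.82; pay $1,476.13 → $1,148.69
Payment period 5: $1,148.69 +$31.01 interest = $1,179.70; pay $1,179.70 → $0.00
Total interest: $106.00 + $106.00 + $106.00 + $69.01 + $31.01 = $418.02

$418.02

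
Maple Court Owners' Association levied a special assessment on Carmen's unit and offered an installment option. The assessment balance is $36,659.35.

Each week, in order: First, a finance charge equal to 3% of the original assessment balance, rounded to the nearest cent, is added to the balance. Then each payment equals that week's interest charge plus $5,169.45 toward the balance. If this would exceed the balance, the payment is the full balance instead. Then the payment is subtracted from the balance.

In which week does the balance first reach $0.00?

Week 1: $36,659.35 +$1,099.78 interest = $37,759.13; pay $6,269.23 → $31,489.90
Week 2: $31,489.90 +$1,099.78 interest = $32,589.68; pay $6,269.23 → $26,320.45
Week 3: $26,320.45 +$1,099.78 interest = $27,420.23; pay $6,269.23 → $21,151.00
Week 4: $21,151.00 +$1,099.78 interest = $22,250.78; pay $6,269.23 → $15,981.55
Week 5: $15,981.55 +$1,099.78 interest = $17,081.33; pay $6,269.23 → $10,812.10
Week 6: $10,812.10 +$1,099.78 interest = $11,911.88; pay $6,269.23 → $5,642.65
Week 7: $5,642.65 +$1,099.78 interest = $6,742.43; pay $6,269.23 → $473.20
Week 8: $473.20 +$1,099.78 interest = $1,572.98; pay $1,572.98 → $0.00
Balance reaches $0.00 in week 8.

8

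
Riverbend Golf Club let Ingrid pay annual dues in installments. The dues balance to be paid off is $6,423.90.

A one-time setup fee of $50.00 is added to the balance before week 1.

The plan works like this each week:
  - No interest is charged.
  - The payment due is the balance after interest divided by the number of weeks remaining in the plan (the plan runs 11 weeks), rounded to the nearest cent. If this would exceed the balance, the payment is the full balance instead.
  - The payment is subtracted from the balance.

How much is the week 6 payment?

# | Opening | Payment | End bal
1 | $6,473.90 | $588.54 | $5,885.36
2 | $5,885.36 | $588.54 | $5,296.82
3 | $5,296.82 | $588.54 | $4,708.28
4 | $4,708.28 | $588.54 | $4,119.74
5 | $4,119.74 | $588.53 | $3,531.21
6 | $3,531.21 | $588.54 | $2,942.67

$588.54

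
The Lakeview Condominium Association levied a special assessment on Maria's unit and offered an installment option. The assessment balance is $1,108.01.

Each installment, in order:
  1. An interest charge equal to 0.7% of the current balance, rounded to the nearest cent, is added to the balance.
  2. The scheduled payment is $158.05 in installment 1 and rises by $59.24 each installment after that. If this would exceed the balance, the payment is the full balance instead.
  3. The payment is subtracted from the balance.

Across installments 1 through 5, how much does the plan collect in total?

Installment 1: opening $1,108.01; interest $7.76 → $1,115.77; payment $158.05; balance $957.72
Installment 2: opening $957.72; interest $6.70 → $964.42; payment $217.29; balance $747.13
Installment 3: opening $747.13; interest $5.23 → $752.36; payment $276.53; balance $475.83
Installment 4: opening $475.83; interest $3.33 → $479.16; payment $335.77; balance $143.39
Installment 5: opening $143.39; interest $1.00 → $144.39; payment $144.39; balance $0.00
Total paid: $1,132.03

$1,132.03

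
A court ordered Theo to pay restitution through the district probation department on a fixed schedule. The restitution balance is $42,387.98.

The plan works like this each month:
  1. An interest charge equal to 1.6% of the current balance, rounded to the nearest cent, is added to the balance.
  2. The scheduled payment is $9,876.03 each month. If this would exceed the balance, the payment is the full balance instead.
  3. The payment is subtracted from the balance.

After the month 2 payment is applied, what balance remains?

$23,845.17

# | Opening | Interest | Payment | End bal
1 | $42,387.98 | $678.21 | $9,876.03 | $33,190.16
2 | $33,190.16 | $531.04 | $9,876.03 | $23,845.17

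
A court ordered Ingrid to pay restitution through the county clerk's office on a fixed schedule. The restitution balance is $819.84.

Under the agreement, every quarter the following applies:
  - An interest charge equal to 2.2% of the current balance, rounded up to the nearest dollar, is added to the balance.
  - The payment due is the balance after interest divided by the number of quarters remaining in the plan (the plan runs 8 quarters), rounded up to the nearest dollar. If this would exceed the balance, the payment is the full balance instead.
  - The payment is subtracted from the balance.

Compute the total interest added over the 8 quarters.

$91.00

Quarter 1: opening $819.84; interest $19.00 → $838.84; payment $105.00; balance $733.84
Quarter 2: opening $733.84; interest $17.00 → $750.84; payment $108.00; balance $642.84
Quarter 3: opening $642.84; interest $15.00 → $657.84; payment $110.00; balance $547.84
Quarter 4: opening $547.84; interest $13.00 → $560.84; payment $113.00; balance $447.84
Quarter 5: opening $447.84; interest $10.00 → $457.84; payment $115.00; balance $342.84
Quarter 6: opening $342.84; interest $8.00 → $350.84; payment $117.00; balance $233.84
Quarter 7: opening $233.84; interest $6.00 → $239.84; payment $120.00; balance $119.84
Quarter 8: opening $119.84; interest $3.00 → $122.84; payment $122.84; balance $0.00
Total interest: $19.00 + $17.00 + $15.00 + $13.00 + $10.00 + $8.00 + $6.00 + $3.00 = $91.00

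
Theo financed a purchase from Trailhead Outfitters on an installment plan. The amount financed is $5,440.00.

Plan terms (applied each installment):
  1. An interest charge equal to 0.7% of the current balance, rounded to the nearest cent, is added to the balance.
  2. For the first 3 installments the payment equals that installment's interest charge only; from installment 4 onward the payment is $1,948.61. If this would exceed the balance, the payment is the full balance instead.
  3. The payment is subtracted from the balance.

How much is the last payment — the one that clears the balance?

# | Opening | Interest | Payment | End bal
1 | $5,440.00 | $38.08 | $38.08 | $5,440.00
2 | $5,440.00 | $38.08 | $38.08 | $5,440.00
3 | $5,440.00 | $38.08 | $38.08 | $5,440.00
4 | $5,440.00 | $38.08 | $1,948.61 | $3,529.47
5 | $3,529.47 | $24.71 | $1,948.61 | $1,605.57
6 | $1,605.57 | $11.24 | $1,616.81 | $0.00

$1,616.81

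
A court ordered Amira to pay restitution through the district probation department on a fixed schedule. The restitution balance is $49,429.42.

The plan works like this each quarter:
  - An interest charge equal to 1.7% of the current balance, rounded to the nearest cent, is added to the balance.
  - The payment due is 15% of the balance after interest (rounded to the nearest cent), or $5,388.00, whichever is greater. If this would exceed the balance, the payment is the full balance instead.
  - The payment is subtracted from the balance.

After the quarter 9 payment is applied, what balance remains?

Quarter 1: $49,429.42 +$840.30 interest = $50,269.72; pay $7,540.46 → $42,729.26
Quarter 2: $42,729.26 +$726.40 interest = $43,455.66; pay $6,518.35 → $36,937.31
Quarter 3: $36,937.31 +$627.93 interest = $37,565.24; pay $5,634.79 → $31,930.45
Quarter 4: $31,930.45 +$542.82 interest = $32,473.27; pay $5,388.00 → $27,085.27
Quarter 5: $27,085.27 +$460.45 interest = $27,545.72; pay $5,388.00 → $22,157.72
Quarter 6: $22,157.72 +$376.68 interest = $22,534.40; pay $5,388.00 → $17,146.40
Quarter 7: $17,146.40 +$291.49 interest = $17,437.89; pay $5,388.00 → $12,049.89
Quarter 8: $12,049.89 +$204.85 interest = $12,254.74; pay $5,388.00 → $6,866.74
Quarter 9: $6,866.74 +$116.73 interest = $6,983.47; pay $5,388.00 → $1,595.47

$1,595.47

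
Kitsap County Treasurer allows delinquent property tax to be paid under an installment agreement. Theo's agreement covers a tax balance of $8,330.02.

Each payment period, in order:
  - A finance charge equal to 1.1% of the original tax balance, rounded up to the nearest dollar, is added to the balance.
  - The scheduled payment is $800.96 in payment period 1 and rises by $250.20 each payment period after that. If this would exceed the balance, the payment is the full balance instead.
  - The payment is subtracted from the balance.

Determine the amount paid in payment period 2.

$1,051.16

Payment period 1: $8,330.02 +$92.00 interest = $8,422.02; pay $800.96 → $7,621.06
Payment period 2: $7,621.06 +$92.00 interest = $7,713.06; pay $1,051.16 → $6,661.90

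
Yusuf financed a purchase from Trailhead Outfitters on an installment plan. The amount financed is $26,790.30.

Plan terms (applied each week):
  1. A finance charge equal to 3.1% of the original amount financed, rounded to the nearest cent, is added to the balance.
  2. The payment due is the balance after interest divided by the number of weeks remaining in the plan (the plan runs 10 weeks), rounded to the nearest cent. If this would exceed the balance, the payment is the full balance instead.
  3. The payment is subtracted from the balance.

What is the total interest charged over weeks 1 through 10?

$8,305.00

Week 1: $26,790.30 +$830.50 interest = $27,620.80; pay $2,762.08 → $24,858.72
Week 2: $24,858.72 +$830.50 interest = $25,689.22; pay $2,854.36 → $22,834.86
Week 3: $22,834.86 +$830.50 interest = $23,665.36; pay $2,958.17 → $20,707.19
Week 4: $20,707.19 +$830.50 interest = $21,537.69; pay $3,076.81 → $18,460.88
Week 5: $18,460.88 +$830.50 interest = $19,291.38; pay $3,215.23 → $16,076.15
Week 6: $16,076.15 +$830.50 interest = $16,906.65; pay $3,381.33 → $13,525.32
Week 7: $13,525.32 +$830.50 interest = $14,355.82; pay $3,588.96 → $10,766.86
Week 8: $10,766.86 +$830.50 interest = $11,597.36; pay $3,865.79 → $7,731.57
Week 9: $7,731.57 +$830.50 interest = $8,562.07; pay $4,281.04 → $4,281.03
Week 10: $4,281.03 +$830.50 interest = $5,111.53; pay $5,111.53 → $0.00
Total interest: $830.50 + $830.50 + $830.50 + $830.50 + $830.50 + $830.50 + $830.50 + $830.50 + $830.50 + $830.50 = $8,305.00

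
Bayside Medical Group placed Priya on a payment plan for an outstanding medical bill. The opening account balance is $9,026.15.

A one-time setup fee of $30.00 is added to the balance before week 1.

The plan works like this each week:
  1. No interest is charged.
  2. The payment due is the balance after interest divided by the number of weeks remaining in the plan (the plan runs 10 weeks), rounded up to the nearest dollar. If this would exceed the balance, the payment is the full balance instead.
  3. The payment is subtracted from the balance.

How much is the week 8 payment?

Week 1: $9,056.15 − $906.00 → $8,150.15
Week 2: $8,150.15 − $906.00 → $7,244.15
Week 3: $7,244.15 − $906.00 → $6,338.15
Week 4: $6,338.15 − $906.00 → $5,432.15
Week 5: $5,432.15 − $906.00 → $4,526.15
Week 6: $4,526.15 − $906.00 → $3,620.15
Week 7: $3,620.15 − $906.00 → $2,714.15
Week 8: $2,714.15 − $905.00 → $1,809.15

$905.00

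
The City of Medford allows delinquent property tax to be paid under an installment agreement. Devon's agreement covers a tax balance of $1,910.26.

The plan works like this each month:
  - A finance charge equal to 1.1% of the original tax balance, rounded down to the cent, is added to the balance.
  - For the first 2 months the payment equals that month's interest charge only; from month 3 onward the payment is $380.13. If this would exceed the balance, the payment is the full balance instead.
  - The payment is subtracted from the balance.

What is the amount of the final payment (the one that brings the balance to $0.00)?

$135.67

Month 1: $1,910.26 +$21.01 interest = $1,931.27; pay $21.01 → $1,910.26
Month 2: $1,910.26 +$21.01 interest = $1,931.27; pay $21.01 → $1,910.26
Month 3: $1,910.26 +$21.01 interest = $1,931.27; pay $380.13 → $1,551.14
Month 4: $1,551.14 +$21.01 interest = $1,572.15; pay $380.13 → $1,192.02
Month 5: $1,192.02 +$21.01 interest = $1,213.03; pay $380.13 → $832.90
Month 6: $832.90 +$21.01 interest = $853.91; pay $380.13 → $473.78
Month 7: $473.78 +$21.01 interest = $494.79; pay $380.13 → $114.66
Month 8: $114.66 +$21.01 interest = $135.67; pay $135.67 → $0.00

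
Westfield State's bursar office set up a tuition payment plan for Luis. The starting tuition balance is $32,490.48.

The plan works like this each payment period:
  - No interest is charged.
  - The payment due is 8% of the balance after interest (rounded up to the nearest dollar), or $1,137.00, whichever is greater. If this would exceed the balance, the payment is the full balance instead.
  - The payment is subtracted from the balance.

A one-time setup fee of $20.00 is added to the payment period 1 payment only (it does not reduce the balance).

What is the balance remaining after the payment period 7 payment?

$18,123.48

Payment period 1: $32,490.48 − $2,600.00 (+ $20.00 fee) → $29,890.48
Payment period 2: $29,890.48 − $2,392.00 → $27,498.48
Payment period 3: $27,498.48 − $2,200.00 → $25,298.48
Payment period 4: $25,298.48 − $2,024.00 → $23,274.48
Payment period 5: $23,274.48 − $1,862.00 → $21,412.48
Payment period 6: $21,412.48 − $1,713.00 → $19,699.48
Payment period 7: $19,699.48 − $1,576.00 → $18,123.48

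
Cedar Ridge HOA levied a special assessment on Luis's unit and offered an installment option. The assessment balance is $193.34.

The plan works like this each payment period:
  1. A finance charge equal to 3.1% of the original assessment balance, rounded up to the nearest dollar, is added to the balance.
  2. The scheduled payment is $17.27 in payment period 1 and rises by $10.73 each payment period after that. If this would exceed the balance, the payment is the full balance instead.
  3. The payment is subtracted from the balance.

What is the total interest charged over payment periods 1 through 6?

$36.00

Payment period 1: opening $193.34; interest $6.00 → $199.34; payment $17.27; balance $182.07
Payment period 2: opening $182.07; interest $6.00 → $188.07; payment $28.00; balance $160.07
Payment period 3: opening $160.07; interest $6.00 → $166.07; payment $38.73; balance $127.34
Payment period 4: opening $127.34; interest $6.00 → $133.34; payment $49.46; balance $83.88
Payment period 5: opening $83.88; interest $6.00 → $89.88; payment $60.19; balance $29.69
Payment period 6: opening $29.69; interest $6.00 → $35.69; payment $35.69; balance $0.00
Total interest: $6.00 + $6.00 + $6.00 + $6.00 + $6.00 + $6.00 = $36.00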